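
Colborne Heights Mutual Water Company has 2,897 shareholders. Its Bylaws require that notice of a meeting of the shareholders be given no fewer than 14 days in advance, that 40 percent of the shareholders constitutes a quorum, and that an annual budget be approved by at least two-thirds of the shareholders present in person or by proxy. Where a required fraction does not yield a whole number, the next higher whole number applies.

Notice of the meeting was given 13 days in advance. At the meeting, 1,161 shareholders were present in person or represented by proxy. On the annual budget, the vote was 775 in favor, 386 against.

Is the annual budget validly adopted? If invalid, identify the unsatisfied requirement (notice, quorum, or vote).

Notice: 13 days given; 14 required. Not satisfied.
Quorum: 40% of 2,897 = 1,158.80, rounded up to 1,159; 1,161 present. Satisfied.
Vote: requires two-thirds of those present (1,161); 2/3 of 1161 = 774, so 774 needed; 775 in favor. Satisfied.

Invalid — notice requirement not satisfied.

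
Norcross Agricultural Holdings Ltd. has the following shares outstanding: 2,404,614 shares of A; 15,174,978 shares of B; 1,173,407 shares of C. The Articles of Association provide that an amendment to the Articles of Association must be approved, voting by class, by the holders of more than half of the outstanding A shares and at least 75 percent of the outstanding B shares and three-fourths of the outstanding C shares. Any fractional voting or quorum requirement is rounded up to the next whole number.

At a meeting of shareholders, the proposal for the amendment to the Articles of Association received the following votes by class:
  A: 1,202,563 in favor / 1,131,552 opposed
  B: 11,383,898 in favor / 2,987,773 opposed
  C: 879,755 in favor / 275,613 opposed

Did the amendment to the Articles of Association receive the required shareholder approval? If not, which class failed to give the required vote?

Not approved — the C shares did not give the required vote.

A: a majority of 2404614 is 1202308; 1,202,308 required, 1,202,563 in favor — approved.
B: 3/4 of 15174978 = 11381233.50, rounded up to 11381234; 11,381,234 required, 11,383,898 in favor — approved.
C: 3/4 of 1173407 = 880055.25, rounded up to 880056; 880,056 required, 879,755 in favor — not approved.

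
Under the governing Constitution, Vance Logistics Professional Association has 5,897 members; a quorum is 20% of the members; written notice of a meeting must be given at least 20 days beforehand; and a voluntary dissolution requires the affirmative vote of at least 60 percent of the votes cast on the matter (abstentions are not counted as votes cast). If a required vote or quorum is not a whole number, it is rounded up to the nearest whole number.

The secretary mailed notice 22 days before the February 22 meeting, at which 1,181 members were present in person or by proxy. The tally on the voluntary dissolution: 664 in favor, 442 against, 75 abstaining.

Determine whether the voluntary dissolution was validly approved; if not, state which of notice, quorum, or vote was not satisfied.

Notice: 22 days given; 20 required. Satisfied.
Quorum: 20% of 5,897 = 1,179.40, rounded up to 1,180; 1,181 present. Satisfied.
Vote: requires three-fifths of the votes cast (1,181 − 75 abstaining = 1,106); 3/5 of 1106 = 663.60, rounded up to 664, so 664 needed; 664 in favor. Satisfied.

Valid — all requirements satisfied.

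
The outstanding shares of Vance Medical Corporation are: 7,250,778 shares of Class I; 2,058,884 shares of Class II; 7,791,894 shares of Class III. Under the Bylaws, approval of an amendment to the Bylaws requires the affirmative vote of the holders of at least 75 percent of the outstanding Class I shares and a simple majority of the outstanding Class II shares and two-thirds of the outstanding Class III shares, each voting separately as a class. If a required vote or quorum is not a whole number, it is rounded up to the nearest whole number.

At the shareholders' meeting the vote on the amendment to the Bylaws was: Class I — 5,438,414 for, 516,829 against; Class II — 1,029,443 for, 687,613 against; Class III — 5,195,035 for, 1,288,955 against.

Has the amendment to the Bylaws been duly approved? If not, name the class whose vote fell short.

Class I: 3/4 of 7250778 = 5438083.50, rounded up to 5438084; 5,438,084 required, 5,438,414 in favor — approved.
Class II: a majority of 2058884 is 1029443; 1,029,443 required, 1,029,443 in favor — approved.
Class III: 2/3 of 7791894 = 5194596; 5,194,596 required, 5,195,035 in favor — approved.

Approved — every class gave the required vote.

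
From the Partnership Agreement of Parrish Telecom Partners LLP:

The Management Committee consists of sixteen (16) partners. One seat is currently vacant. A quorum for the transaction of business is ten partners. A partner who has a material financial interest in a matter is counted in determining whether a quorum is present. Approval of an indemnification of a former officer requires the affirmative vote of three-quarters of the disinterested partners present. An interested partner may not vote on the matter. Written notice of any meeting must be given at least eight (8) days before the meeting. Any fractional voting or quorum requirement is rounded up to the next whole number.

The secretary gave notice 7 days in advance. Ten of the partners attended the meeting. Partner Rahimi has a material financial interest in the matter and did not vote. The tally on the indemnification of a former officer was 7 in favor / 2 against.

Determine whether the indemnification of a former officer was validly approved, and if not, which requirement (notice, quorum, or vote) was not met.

Notice: 7 days given; 8 required (7 < 8). Not satisfied.
Quorum: 10 present (interested partners count toward quorum); quorum is 10. Satisfied.
Vote: the indemnification of a former officer requires three-fourths of the disinterested partners present (10 − 1 = 9). 3/4 of 9 = 6.75, rounded up to 7, so 7 affirmative votes are needed; 7 voted in favor. Satisfied.

Invalid — notice requirement not satisfied.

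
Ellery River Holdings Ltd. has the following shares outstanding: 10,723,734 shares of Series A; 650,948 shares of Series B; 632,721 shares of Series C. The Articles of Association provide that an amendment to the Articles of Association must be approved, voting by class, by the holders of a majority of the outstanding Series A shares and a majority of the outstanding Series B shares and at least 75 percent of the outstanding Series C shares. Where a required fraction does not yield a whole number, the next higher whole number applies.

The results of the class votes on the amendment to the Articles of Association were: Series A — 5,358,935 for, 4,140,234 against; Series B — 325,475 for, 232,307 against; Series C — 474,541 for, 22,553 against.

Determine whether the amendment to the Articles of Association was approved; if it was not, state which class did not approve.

Not approved — the Series A shares did not give the required vote.

Series A: a majority of 10723734 is 5361868; 5,361,868 required, 5,358,935 in favor — not approved.
Series B: a majority of 650948 is 325475; 325,475 required, 325,475 in favor — approved.
Series C: 3/4 of 632721 = 474540.75, rounded up to 474541; 474,541 required, 474,541 in favor — approved.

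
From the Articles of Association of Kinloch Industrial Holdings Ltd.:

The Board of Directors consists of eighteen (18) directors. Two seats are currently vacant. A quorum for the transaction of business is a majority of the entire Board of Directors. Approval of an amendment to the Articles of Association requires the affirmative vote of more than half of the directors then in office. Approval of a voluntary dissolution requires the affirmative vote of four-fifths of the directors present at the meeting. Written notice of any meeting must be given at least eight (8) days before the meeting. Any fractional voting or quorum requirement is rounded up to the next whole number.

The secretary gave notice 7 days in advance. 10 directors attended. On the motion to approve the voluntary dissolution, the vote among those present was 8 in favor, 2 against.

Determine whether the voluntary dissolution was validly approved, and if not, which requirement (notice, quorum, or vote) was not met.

Notice: 7 days given; 8 required (7 < 8). Not satisfied.
Quorum: 10 present; quorum is 10. Satisfied.
Vote: the voluntary dissolution requires four-fifths of the directors present (10). 4/5 of 10 = 8, so 8 affirmative votes are needed; 8 voted in favor. Satisfied.

Invalid — notice requirement not satisfied.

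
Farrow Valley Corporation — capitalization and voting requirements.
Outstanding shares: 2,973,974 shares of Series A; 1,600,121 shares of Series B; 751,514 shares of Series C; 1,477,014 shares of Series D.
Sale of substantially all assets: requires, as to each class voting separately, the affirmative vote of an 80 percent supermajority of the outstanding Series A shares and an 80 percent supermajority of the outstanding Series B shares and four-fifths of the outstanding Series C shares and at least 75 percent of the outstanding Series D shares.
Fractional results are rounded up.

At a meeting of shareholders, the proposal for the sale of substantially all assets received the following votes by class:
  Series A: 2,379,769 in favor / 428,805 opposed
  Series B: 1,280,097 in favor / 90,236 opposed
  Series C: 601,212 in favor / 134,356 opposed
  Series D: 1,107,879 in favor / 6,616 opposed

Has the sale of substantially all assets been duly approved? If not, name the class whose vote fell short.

Series A: 4/5 of 2973974 = 2379179.20, rounded up to 2379180; 2,379,180 required, 2,379,769 in favor — approved.
Series B: 4/5 of 1600121 = 1280096.80, rounded up to 1280097; 1,280,097 required, 1,280,097 in favor — approved.
Series C: 4/5 of 751514 = 601211.20, rounded up to 601212; 601,212 required, 601,212 in favor — approved.
Series D: 3/4 of 1477014 = 1107760.50, rounded up to 1107761; 1,107,761 required, 1,107,879 in favor — approved.

Approved — every class gave the required vote.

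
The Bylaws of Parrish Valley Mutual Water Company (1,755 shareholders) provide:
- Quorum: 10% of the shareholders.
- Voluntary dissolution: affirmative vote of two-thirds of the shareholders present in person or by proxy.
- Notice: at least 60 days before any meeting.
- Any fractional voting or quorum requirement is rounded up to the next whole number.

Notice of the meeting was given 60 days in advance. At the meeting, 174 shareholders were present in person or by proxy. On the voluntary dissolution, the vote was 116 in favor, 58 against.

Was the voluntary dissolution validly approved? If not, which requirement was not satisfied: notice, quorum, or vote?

Invalid — quorum requirement not satisfied.

Notice: 60 days given; 60 required. Satisfied.
Quorum: 10% of 1,755 = 175.50, rounded up to 176; 174 present. Not satisfied.
Vote: requires two-thirds of those present (174); 2/3 of 174 = 116, so 116 needed; 116 in favor. Satisfied.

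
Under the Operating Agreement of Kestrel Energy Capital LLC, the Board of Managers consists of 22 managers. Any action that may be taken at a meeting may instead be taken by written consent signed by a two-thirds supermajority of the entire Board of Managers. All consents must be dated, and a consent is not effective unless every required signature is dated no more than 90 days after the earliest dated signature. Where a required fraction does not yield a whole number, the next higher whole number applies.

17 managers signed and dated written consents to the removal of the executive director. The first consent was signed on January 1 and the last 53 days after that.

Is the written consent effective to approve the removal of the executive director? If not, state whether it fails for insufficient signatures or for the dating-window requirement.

Effective — both the signature and dating-window requirements are satisfied.

Signatures required: a two-thirds supermajority of 22 — 2/3 of 22 = 14.67, rounded up to 15, so 15 needed; 17 signed. Sufficient.
Dating window: the latest signature is 53 days after the earliest; the limit is 90 days. Within the window.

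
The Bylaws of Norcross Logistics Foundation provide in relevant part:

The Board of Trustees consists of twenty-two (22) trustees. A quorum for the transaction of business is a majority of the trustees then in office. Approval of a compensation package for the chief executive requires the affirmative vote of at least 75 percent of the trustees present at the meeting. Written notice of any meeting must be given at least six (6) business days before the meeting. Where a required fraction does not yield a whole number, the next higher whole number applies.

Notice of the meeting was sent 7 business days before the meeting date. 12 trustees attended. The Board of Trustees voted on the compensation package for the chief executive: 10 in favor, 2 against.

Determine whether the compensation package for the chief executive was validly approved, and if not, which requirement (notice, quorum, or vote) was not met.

Valid — all requirements satisfied.

Notice: 7 business days given; 6 required (7 ≥ 6). Satisfied.
Quorum: 12 present; quorum is 12. Satisfied.
Vote: the compensation package for the chief executive requires three-fourths of the trustees present (12). 3/4 of 12 = 9, so 9 affirmative votes are needed; 10 voted in favor. Satisfied.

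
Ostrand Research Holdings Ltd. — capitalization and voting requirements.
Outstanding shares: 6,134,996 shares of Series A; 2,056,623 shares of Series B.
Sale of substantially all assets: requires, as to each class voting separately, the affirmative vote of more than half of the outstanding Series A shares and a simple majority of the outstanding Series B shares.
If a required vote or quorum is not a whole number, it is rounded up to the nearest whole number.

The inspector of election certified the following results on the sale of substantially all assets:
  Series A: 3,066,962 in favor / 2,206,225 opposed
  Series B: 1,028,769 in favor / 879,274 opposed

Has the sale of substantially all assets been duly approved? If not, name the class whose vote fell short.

Series A: a majority of 6134996 is 3067499; 3,067,499 required, 3,066,962 in favor — not approved.
Series B: a majority of 2056623 is 1028312; 1,028,312 required, 1,028,769 in favor — approved.

Not approved — the Series A shares did not give the required vote.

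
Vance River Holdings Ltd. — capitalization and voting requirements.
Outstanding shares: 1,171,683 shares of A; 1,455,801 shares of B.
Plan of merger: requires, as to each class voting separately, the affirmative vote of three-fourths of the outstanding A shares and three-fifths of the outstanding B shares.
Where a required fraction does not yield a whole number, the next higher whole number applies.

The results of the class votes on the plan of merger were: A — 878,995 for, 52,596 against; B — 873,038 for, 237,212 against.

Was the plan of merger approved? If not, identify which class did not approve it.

Not approved — the B shares did not give the required vote.

A: 3/4 of 1171683 = 878762.25, rounded up to 878763; 878,763 required, 878,995 in favor — approved.
B: 3/5 of 1455801 = 873480.60, rounded up to 873481; 873,481 required, 873,038 in favor — not approved.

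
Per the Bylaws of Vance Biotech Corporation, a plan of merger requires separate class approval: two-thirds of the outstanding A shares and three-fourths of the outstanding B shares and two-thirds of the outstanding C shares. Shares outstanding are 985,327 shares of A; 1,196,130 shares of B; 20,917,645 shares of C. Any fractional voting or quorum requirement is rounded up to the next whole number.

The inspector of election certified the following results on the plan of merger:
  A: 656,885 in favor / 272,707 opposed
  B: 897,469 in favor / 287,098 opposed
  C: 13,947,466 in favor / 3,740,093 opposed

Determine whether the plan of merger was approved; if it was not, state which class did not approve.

Approved — every class gave the required vote.

A: 2/3 of 985327 = 656884.67, rounded up to 656885; 656,885 required, 656,885 in favor — approved.
B: 3/4 of 1196130 = 897097.50, rounded up to 897098; 897,098 required, 897,469 in favor — approved.
C: 2/3 of 20917645 = 13945096.67, rounded up to 13945097; 13,945,097 required, 13,947,466 in favor — approved.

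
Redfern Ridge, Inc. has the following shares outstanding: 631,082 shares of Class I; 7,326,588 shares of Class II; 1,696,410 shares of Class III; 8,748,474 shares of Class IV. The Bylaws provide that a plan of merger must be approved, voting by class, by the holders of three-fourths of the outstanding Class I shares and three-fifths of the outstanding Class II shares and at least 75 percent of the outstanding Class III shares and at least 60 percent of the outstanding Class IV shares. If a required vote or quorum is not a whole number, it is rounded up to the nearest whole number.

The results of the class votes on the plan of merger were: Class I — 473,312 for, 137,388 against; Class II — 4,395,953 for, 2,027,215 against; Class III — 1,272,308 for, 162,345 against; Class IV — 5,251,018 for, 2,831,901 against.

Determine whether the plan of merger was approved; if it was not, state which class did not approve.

Class I: 3/4 of 631082 = 473311.50, rounded up to 473312; 473,312 required, 473,312 in favor — approved.
Class II: 3/5 of 7326588 = 4395952.80, rounded up to 4395953; 4,395,953 required, 4,395,953 in favor — approved.
Class III: 3/4 of 1696410 = 1272307.50, rounded up to 1272308; 1,272,308 required, 1,272,308 in favor — approved.
Class IV: 3/5 of 8748474 = 5249084.40, rounded up to 5249085; 5,249,085 required, 5,251,018 in favor — approved.

Approved — every class gave the required vote.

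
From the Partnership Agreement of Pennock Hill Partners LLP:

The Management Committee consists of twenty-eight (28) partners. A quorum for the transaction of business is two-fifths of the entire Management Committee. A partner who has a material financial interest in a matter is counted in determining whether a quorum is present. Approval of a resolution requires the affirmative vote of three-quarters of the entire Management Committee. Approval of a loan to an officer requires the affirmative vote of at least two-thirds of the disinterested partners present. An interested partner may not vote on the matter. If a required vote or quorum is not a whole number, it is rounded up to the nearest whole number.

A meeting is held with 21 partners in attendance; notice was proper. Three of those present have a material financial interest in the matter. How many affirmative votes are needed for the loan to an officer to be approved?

The loan to an officer requires two-thirds of the disinterested partners present (21 − 3 = 18).
2/3 of 18 = 12.

12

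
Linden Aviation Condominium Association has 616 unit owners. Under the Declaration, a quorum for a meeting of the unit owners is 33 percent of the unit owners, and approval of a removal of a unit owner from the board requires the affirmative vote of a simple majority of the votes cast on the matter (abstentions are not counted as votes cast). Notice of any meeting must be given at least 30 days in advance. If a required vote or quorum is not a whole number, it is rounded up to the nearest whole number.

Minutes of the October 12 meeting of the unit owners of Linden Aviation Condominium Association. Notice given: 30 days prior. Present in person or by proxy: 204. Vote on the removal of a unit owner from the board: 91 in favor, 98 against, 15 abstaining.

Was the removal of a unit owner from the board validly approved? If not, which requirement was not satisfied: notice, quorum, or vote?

Invalid — vote requirement not satisfied.

Notice: 30 days given; 30 required. Satisfied.
Quorum: 33% of 616 = 203.28, rounded up to 204; 204 present. Satisfied.
Vote: requires a majority of the votes cast (204 − 15 abstaining = 189); a majority of 189 is 95, so 95 needed; 91 in favor. Not satisfied.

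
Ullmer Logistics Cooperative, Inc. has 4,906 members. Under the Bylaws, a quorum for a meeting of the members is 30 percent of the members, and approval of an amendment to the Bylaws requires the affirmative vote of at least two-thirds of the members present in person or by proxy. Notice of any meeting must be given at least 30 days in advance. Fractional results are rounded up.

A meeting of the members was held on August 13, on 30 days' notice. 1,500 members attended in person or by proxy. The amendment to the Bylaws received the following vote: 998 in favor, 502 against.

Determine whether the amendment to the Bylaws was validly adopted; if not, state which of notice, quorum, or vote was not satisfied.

Invalid — vote requirement not satisfied.

Notice: 30 days given; 30 required. Satisfied.
Quorum: 30% of 4,906 = 1,471.80, rounded up to 1,472; 1,500 present. Satisfied.
Vote: requires two-thirds of those present (1,500); 2/3 of 1500 = 1000, so 1,000 needed; 998 in favor. Not satisfied.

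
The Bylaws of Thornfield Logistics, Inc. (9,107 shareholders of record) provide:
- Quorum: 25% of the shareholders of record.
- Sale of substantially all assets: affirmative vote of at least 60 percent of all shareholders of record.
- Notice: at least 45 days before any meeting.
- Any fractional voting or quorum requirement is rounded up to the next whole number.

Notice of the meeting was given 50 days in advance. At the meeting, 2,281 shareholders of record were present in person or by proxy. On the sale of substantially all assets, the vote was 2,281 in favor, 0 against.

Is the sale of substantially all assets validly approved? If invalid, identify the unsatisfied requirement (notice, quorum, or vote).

Invalid — vote requirement not satisfied.

Notice: 50 days given; 45 required. Satisfied.
Quorum: 25% of 9,107 = 2,276.75, rounded up to 2,277; 2,281 present. Satisfied.
Vote: requires three-fifths of all shareholders of record (9,107); 3/5 of 9107 = 5464.20, rounded up to 5465, so 5,465 needed; 2,281 in favor. Not satisfied.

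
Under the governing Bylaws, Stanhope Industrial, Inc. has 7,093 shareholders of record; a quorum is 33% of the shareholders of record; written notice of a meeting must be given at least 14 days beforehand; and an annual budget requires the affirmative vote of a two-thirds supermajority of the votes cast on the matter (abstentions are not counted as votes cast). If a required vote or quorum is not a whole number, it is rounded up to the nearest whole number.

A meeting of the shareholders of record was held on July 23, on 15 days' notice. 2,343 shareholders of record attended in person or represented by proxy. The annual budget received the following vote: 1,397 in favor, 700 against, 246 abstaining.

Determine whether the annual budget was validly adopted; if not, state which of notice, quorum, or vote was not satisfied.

Invalid — vote requirement not satisfied.

Notice: 15 days given; 14 required. Satisfied.
Quorum: 33% of 7,093 = 2,340.69, rounded up to 2,341; 2,343 present. Satisfied.
Vote: requires two-thirds of the votes cast (2,343 − 246 abstaining = 2,097); 2/3 of 2097 = 1398, so 1,398 needed; 1,397 in favor. Not satisfied.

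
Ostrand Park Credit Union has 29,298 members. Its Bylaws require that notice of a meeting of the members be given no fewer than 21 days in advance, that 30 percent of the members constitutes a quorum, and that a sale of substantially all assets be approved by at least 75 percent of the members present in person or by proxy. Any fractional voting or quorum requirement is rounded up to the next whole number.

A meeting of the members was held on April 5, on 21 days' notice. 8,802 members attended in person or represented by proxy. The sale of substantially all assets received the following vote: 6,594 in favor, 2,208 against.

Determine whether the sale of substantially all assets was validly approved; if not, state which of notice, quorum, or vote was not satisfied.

Notice: 21 days given; 21 required. Satisfied.
Quorum: 30% of 29,298 = 8,789.40, rounded up to 8,790; 8,802 present. Satisfied.
Vote: requires three-fourths of those present (8,802); 3/4 of 8802 = 6601.50, rounded up to 6602, so 6,602 needed; 6,594 in favor. Not satisfied.

Invalid — vote requirement not satisfied.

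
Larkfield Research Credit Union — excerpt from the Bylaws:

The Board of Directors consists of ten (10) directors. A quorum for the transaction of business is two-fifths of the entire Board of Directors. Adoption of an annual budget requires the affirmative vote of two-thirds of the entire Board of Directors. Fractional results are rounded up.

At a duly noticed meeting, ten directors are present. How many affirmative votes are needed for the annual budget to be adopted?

7

The annual budget requires two-thirds of the entire Board of Directors (10).
2/3 of 10 = 6.67, rounded up to 7.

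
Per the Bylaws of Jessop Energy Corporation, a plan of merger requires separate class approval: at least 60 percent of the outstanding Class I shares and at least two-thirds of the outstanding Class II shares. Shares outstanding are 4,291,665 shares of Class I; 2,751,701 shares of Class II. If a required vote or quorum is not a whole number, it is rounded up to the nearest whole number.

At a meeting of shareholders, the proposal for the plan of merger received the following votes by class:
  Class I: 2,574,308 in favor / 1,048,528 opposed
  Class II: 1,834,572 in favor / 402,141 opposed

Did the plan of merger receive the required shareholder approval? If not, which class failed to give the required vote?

Class I: 3/5 of 4291665 = 2574999; 2,574,999 required, 2,574,308 in favor — not approved.
Class II: 2/3 of 2751701 = 1834467.33, rounded up to 1834468; 1,834,468 required, 1,834,572 in favor — approved.

Not approved — the Class I shares did not give the required vote.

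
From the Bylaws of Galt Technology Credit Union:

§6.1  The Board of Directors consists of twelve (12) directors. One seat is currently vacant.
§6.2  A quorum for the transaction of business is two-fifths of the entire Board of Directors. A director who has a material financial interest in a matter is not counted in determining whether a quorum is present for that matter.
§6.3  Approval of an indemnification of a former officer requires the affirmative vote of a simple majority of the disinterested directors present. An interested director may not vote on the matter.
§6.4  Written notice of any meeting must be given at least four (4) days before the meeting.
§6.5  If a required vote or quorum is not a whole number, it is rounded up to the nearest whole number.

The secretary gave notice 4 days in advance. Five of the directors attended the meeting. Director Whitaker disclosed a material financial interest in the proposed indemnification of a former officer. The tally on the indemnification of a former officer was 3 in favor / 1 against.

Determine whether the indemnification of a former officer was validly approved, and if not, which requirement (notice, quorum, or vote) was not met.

Notice: 4 days given; 4 required (4 ≥ 4). Satisfied.
Quorum: 5 present, but the 1 interested director does not count, leaving 4. Quorum is 5. Not satisfied.
Vote: the indemnification of a former officer requires a majority of the disinterested directors present (5 − 1 = 4). A majority of 4 is 3, so 3 affirmative votes are needed; 3 voted in favor. Satisfied. (Moot — without a quorum no business can be validly transacted.)

Invalid — quorum requirement not satisfied.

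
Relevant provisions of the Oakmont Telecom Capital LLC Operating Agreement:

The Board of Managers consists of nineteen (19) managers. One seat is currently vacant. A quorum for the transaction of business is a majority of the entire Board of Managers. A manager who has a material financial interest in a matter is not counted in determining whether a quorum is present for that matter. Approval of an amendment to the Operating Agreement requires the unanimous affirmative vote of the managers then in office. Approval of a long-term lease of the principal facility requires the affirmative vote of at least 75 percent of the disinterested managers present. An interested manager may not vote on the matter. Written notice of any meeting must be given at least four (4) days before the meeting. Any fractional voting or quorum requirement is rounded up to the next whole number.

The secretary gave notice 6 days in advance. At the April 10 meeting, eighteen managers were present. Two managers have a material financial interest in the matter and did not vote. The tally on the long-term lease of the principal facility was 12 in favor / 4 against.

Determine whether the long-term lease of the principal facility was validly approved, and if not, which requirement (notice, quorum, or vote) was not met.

Notice: 6 days given; 4 required (6 ≥ 4). Satisfied.
Quorum: 18 present, but the 2 interested managers do not count, leaving 16. Quorum is 10. Satisfied.
Vote: the long-term lease of the principal facility requires three-fourths of the disinterested managers present (18 − 2 = 16). 3/4 of 16 = 12, so 12 affirmative votes are needed; 12 voted in favor. Satisfied.

Valid — all requirements satisfied.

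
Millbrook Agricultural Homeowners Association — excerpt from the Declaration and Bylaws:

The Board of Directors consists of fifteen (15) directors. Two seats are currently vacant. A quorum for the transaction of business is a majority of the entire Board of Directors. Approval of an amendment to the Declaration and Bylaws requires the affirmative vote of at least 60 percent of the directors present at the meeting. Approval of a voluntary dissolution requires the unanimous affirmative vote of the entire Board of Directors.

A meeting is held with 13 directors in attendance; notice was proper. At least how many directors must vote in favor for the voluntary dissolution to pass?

The voluntary dissolution requires the unanimous vote of the entire Board of Directors (15).
Unanimous means all 15.
(Only 13 can vote, so the voluntary dissolution cannot pass at this meeting, but the required vote is still 15.)

15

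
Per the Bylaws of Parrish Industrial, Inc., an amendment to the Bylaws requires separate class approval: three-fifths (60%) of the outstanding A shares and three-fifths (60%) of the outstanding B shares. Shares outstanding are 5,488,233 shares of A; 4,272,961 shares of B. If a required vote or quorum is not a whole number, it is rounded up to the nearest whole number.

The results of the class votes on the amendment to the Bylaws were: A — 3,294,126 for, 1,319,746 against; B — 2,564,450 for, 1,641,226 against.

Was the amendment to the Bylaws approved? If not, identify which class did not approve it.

Approved — every class gave the required vote.

A: 3/5 of 5488233 = 3292939.80, rounded up to 3292940; 3,292,940 required, 3,294,126 in favor — approved.
B: 3/5 of 4272961 = 2563776.60, rounded up to 2563777; 2,563,777 required, 2,564,450 in favor — approved.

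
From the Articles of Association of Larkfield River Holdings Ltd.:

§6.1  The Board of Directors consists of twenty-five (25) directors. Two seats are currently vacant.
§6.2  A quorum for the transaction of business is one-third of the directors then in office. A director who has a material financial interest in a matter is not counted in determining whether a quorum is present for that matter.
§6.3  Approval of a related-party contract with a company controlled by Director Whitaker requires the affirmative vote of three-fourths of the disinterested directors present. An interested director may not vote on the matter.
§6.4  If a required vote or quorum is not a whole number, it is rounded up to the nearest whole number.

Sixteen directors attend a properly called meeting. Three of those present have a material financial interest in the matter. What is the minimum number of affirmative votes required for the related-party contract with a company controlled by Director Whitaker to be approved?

The related-party contract with a company controlled by Director Whitaker requires three-fourths of the disinterested directors present (16 − 3 = 13).
3/4 of 13 = 9.75, rounded up to 10.

10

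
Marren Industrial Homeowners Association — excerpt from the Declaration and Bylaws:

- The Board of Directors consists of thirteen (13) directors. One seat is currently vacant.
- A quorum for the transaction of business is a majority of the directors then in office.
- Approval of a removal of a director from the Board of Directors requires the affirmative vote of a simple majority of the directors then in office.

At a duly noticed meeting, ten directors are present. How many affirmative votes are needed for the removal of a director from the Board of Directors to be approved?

The removal of a director from the Board of Directors requires a majority of the directors then in office (12).
A majority of 12 is 7.

7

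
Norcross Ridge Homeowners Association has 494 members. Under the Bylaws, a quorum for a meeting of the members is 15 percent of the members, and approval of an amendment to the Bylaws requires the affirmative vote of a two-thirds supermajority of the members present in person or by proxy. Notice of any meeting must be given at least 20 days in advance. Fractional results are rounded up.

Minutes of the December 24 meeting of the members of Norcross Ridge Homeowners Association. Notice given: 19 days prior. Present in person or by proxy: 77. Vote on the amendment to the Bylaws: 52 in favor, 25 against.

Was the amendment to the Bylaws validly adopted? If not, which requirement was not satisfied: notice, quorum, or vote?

Invalid — notice requirement not satisfied.

Notice: 19 days given; 20 required. Not satisfied.
Quorum: 15% of 494 = 74.10, rounded up to 75; 77 present. Satisfied.
Vote: requires two-thirds of those present (77); 2/3 of 77 = 51.33, rounded up to 52, so 52 needed; 52 in favor. Satisfied.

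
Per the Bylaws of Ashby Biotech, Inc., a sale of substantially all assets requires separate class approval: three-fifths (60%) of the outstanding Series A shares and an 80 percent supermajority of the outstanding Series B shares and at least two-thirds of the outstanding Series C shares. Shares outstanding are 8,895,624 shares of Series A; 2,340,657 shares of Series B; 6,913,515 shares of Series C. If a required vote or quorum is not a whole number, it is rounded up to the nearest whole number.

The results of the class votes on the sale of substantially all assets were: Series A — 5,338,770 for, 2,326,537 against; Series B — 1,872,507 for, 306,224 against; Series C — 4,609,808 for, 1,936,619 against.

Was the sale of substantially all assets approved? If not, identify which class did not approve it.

Series A: 3/5 of 8895624 = 5337374.40, rounded up to 5337375; 5,337,375 required, 5,338,770 in favor — approved.
Series B: 4/5 of 2340657 = 1872525.60, rounded up to 1872526; 1,872,526 required, 1,872,507 in favor — not approved.
Series C: 2/3 of 6913515 = 4609010; 4,609,010 required, 4,609,808 in favor — approved.

Not approved — the Series B shares did not give the required vote.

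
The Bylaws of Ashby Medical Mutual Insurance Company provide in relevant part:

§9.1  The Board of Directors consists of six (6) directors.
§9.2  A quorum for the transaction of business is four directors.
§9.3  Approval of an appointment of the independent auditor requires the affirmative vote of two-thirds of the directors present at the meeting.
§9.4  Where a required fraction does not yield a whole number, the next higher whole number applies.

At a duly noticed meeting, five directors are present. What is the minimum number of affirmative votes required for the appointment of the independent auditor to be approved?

4

The appointment of the independent auditor requires two-thirds of the directors present (5).
2/3 of 5 = 3.33, rounded up to 4.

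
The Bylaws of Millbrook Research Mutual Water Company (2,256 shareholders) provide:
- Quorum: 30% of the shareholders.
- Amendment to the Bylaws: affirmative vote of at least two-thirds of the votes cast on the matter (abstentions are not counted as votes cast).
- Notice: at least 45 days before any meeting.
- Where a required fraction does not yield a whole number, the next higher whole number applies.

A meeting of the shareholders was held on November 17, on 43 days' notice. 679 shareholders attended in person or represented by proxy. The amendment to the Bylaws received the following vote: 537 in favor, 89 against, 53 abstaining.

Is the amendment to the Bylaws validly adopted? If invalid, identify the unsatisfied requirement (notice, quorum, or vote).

Invalid — notice requirement not satisfied.

Notice: 43 days given; 45 required. Not satisfied.
Quorum: 30% of 2,256 = 676.80, rounded up to 677; 679 present. Satisfied.
Vote: requires two-thirds of the votes cast (679 − 53 abstaining = 626); 2/3 of 626 = 417.33, rounded up to 418, so 418 needed; 537 in favor. Satisfied.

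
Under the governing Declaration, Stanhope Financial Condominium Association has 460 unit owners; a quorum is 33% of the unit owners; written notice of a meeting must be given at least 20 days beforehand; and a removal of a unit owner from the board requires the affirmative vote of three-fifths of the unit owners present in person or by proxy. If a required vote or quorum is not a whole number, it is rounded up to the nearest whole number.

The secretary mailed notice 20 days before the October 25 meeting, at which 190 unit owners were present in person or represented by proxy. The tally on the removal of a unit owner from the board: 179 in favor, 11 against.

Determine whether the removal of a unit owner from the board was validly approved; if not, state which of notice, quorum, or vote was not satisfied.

Notice: 20 days given; 20 required. Satisfied.
Quorum: 33% of 460 = 151.80, rounded up to 152; 190 present. Satisfied.
Vote: requires three-fifths of those present (190); 3/5 of 190 = 114, so 114 needed; 179 in favor. Satisfied.

Valid — all requirements satisfied.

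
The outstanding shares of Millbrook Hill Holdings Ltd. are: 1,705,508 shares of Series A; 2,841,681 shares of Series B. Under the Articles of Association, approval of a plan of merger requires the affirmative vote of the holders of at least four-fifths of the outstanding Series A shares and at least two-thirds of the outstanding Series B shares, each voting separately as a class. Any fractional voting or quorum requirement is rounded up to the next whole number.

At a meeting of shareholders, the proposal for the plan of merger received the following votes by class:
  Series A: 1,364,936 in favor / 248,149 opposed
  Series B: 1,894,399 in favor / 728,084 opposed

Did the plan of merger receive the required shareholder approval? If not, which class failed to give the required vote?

Not approved — the Series B shares did not give the required vote.

Series A: 4/5 of 1705508 = 1364406.40, rounded up to 1364407; 1,364,407 required, 1,364,936 in favor — approved.
Series B: 2/3 of 2841681 = 1894454; 1,894,454 required, 1,894,399 in favor — not approved.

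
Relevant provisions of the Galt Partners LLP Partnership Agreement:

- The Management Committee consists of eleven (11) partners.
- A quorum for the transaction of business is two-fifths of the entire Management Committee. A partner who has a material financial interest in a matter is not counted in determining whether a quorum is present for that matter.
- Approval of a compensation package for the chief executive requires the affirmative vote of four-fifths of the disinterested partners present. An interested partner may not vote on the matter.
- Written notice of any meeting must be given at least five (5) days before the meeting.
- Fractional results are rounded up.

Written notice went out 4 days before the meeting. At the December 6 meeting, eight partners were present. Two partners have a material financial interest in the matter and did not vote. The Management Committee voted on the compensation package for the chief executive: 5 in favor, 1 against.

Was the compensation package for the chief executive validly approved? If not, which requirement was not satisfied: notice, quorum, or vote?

Notice: 4 days given; 5 required (4 < 5). Not satisfied.
Quorum: 8 present, but the 2 interested partners do not count, leaving 6. Quorum is 5. Satisfied.
Vote: the compensation package for the chief executive requires four-fifths of the disinterested partners present (8 − 2 = 6). 4/5 of 6 = 4.80, rounded up to 5, so 5 affirmative votes are needed; 5 voted in favor. Satisfied.

Invalid — notice requirement not satisfied.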